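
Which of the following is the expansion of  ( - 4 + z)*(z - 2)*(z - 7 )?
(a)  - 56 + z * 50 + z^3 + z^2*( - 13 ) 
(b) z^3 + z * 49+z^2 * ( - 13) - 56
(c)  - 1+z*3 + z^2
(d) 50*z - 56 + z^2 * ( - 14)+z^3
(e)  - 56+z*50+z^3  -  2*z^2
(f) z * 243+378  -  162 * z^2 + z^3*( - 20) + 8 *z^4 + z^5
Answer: a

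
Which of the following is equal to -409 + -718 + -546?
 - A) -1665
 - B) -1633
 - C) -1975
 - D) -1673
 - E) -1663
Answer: D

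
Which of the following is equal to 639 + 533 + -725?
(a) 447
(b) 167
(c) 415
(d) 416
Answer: a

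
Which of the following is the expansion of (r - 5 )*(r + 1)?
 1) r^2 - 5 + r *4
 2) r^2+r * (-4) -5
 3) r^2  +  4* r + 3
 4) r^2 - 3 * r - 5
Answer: 2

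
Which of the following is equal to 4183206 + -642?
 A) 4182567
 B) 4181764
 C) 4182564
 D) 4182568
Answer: C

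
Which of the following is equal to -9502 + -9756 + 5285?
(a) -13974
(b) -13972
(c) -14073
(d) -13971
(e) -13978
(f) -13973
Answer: f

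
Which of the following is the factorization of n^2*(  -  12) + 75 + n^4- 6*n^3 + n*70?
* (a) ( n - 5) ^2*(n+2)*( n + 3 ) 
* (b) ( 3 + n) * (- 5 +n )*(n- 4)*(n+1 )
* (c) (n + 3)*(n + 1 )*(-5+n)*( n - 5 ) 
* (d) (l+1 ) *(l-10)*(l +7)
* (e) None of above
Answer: c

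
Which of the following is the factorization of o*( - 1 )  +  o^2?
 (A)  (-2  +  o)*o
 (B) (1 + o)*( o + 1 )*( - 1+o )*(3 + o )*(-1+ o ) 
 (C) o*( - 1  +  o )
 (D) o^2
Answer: C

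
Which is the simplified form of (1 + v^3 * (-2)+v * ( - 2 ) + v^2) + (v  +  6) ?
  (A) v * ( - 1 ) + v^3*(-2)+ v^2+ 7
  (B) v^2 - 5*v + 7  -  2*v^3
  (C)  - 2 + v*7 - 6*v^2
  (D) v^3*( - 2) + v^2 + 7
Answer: A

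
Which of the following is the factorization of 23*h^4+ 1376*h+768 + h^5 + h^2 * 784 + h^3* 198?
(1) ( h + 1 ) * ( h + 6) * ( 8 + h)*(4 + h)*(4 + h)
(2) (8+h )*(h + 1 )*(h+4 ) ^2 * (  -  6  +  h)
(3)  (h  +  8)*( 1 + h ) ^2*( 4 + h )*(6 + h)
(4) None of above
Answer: 1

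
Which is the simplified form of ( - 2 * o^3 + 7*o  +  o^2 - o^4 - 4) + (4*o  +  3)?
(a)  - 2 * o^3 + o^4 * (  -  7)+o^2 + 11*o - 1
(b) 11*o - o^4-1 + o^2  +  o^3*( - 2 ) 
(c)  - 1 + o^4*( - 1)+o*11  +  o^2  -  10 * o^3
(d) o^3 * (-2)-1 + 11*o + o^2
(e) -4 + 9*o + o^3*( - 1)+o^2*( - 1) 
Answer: b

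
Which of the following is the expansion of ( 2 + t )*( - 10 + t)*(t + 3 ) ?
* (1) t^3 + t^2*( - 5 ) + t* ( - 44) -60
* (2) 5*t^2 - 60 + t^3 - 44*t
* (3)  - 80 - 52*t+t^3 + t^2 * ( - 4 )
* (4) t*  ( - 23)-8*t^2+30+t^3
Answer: 1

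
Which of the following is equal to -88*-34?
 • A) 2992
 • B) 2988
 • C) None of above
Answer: A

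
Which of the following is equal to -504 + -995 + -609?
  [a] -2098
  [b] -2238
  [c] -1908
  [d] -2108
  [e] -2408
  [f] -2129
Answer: d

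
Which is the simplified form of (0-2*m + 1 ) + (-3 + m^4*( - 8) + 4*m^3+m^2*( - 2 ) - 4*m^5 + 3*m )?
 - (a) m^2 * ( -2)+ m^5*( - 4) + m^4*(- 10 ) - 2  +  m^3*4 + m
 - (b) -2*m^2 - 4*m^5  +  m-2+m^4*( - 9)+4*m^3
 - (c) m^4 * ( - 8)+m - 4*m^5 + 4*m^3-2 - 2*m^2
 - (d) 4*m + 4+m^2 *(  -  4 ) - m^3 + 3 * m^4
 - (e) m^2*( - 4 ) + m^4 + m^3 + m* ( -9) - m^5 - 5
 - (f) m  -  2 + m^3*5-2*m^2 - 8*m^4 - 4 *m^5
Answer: c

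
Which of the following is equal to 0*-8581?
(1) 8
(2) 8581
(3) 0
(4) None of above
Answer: 3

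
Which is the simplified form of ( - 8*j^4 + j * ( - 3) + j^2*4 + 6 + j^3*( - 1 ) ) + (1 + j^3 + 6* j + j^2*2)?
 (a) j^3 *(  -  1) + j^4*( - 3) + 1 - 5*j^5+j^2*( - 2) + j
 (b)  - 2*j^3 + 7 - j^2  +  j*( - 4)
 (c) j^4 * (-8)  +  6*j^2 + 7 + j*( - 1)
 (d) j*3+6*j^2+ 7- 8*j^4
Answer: d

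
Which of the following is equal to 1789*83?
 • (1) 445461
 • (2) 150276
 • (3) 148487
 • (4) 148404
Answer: 3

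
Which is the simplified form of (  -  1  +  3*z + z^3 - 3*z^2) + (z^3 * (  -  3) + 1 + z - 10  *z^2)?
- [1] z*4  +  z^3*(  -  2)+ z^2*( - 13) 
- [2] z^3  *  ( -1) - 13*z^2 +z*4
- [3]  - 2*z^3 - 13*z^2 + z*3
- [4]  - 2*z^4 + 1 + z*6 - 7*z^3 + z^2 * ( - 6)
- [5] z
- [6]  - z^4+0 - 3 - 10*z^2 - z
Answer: 1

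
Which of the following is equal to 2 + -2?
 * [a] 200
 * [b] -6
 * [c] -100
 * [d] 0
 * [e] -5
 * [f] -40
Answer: d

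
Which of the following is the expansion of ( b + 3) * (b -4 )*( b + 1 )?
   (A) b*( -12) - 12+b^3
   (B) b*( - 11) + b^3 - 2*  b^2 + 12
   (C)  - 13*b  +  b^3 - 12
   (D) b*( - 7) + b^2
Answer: C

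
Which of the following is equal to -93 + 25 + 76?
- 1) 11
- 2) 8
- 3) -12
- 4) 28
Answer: 2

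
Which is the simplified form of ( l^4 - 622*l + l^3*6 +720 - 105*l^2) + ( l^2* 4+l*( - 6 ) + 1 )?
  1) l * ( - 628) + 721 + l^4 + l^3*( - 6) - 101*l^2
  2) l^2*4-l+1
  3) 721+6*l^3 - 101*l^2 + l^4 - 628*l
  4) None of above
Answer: 3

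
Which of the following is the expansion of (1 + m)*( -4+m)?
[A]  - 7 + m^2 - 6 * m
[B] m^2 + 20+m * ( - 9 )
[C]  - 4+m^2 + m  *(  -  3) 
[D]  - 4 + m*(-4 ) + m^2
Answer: C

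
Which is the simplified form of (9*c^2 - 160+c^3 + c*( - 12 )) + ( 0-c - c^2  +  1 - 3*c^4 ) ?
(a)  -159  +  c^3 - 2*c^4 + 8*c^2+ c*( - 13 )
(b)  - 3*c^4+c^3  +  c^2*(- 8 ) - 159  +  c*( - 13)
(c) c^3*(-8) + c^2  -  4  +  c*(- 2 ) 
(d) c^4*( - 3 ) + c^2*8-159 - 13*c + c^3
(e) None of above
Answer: d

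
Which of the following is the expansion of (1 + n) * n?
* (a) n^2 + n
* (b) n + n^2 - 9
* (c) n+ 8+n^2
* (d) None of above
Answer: a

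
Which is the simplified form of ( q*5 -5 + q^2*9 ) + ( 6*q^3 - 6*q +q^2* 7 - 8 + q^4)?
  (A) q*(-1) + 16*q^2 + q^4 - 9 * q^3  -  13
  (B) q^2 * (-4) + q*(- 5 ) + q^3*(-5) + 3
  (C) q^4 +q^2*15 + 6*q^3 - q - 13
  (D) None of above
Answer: D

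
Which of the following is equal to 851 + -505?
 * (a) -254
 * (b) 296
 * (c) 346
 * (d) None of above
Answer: c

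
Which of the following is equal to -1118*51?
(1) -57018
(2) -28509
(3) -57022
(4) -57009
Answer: 1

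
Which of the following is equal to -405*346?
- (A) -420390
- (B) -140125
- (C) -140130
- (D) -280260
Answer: C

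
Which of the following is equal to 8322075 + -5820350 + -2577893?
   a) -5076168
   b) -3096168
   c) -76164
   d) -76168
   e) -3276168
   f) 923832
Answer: d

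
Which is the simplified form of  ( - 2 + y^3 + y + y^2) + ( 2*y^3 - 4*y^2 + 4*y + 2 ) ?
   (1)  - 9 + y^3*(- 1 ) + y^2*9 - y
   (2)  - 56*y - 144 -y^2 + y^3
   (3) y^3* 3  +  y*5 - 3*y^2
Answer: 3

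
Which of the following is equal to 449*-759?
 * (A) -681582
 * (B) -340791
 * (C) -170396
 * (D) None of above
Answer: B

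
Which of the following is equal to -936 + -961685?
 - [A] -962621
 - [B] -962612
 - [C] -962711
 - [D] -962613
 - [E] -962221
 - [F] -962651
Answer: A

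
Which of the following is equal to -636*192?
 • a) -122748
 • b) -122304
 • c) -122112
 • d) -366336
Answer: c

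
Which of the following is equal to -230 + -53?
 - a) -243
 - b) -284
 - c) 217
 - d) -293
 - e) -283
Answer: e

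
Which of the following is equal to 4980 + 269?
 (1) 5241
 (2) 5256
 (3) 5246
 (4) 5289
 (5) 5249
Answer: 5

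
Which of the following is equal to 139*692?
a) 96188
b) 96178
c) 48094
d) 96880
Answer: a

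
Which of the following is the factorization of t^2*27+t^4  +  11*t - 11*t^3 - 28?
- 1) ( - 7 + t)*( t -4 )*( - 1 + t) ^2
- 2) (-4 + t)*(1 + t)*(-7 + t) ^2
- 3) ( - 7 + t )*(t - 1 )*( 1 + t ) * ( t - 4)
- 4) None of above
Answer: 3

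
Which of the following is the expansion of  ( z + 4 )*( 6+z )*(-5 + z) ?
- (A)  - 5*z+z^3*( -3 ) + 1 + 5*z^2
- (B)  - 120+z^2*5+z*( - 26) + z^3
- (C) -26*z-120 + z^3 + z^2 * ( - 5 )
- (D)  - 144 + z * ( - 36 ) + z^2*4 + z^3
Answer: B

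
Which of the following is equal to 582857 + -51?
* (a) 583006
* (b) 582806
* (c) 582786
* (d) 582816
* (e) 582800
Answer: b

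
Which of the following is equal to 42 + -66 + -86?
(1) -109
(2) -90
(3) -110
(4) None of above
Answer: 3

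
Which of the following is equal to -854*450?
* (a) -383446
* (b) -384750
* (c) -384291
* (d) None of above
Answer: d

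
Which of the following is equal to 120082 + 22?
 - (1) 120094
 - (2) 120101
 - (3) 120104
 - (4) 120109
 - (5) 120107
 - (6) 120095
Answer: 3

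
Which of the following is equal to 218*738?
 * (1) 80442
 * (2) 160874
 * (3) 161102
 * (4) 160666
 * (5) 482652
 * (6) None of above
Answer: 6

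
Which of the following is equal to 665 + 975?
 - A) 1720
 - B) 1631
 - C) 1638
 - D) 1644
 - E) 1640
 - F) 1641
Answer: E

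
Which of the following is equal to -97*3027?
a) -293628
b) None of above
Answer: b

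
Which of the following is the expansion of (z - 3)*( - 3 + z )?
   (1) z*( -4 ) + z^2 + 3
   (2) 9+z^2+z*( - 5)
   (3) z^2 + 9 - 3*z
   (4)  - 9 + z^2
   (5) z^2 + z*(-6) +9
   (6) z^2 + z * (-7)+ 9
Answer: 5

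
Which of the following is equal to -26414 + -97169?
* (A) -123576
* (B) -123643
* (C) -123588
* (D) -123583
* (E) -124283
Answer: D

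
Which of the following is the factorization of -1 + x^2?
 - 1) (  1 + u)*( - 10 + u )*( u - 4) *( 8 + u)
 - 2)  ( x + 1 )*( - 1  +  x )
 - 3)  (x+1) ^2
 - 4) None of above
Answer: 2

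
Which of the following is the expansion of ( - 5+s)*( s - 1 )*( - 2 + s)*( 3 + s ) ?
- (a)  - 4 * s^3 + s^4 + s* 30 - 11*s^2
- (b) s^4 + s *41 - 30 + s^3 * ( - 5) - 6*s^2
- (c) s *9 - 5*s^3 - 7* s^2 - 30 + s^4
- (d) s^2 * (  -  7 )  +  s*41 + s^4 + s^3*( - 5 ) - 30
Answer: d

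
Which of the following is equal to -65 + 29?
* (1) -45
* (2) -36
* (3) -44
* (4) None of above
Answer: 2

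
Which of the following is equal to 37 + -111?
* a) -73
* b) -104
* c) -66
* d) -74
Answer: d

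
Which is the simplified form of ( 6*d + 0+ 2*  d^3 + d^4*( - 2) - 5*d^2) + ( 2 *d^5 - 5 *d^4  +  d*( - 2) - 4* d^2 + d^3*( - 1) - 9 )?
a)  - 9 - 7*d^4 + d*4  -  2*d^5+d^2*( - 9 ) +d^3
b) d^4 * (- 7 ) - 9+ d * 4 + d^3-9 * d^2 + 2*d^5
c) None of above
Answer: b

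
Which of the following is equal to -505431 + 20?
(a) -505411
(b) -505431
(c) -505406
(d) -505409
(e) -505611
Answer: a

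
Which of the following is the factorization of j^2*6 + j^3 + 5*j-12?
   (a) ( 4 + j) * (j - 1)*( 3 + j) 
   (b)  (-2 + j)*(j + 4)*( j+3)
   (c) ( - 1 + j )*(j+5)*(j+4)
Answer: a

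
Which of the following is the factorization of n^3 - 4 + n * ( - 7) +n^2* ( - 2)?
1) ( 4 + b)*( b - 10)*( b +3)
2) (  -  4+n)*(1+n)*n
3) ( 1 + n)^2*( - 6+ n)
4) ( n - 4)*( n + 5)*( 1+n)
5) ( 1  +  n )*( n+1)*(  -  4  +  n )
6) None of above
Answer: 5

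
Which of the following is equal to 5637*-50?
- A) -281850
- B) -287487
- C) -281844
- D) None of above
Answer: A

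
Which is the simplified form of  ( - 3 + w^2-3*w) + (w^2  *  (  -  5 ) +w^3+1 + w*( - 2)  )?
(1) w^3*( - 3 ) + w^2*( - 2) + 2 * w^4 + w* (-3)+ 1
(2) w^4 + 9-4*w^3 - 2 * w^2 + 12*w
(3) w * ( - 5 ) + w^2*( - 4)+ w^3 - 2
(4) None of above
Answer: 3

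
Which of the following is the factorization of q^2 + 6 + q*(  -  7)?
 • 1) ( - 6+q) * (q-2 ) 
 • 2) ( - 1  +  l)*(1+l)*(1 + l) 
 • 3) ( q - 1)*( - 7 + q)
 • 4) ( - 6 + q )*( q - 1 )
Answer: 4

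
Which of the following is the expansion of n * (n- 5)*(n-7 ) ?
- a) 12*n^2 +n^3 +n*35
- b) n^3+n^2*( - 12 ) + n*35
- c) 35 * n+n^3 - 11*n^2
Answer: b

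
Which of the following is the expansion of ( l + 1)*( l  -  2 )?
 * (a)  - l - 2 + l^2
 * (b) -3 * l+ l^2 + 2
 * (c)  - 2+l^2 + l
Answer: a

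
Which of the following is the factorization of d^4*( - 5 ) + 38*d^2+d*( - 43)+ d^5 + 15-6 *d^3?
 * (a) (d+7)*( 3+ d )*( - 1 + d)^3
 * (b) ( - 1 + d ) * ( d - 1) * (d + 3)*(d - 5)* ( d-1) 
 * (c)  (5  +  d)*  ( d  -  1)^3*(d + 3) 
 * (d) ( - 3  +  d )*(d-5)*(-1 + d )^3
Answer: b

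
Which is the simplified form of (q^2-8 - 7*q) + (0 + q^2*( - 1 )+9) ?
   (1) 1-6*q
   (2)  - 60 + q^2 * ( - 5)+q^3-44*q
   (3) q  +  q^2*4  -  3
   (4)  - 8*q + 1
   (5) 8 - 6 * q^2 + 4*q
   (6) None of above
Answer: 6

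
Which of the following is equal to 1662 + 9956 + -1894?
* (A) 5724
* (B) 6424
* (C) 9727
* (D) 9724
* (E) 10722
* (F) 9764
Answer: D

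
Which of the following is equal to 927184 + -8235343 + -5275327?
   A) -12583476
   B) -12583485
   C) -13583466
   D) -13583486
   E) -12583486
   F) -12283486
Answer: E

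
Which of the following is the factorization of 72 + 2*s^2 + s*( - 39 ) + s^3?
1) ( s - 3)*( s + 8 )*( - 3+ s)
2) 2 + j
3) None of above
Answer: 1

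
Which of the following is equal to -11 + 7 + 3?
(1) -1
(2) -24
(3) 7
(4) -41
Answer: 1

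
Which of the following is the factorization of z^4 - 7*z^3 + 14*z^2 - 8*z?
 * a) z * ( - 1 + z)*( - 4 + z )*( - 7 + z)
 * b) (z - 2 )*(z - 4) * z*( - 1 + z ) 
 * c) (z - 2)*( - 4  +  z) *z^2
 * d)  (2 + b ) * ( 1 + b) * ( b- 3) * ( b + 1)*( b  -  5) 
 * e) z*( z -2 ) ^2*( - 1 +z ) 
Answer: b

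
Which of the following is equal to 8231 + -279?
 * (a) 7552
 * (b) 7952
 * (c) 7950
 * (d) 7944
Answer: b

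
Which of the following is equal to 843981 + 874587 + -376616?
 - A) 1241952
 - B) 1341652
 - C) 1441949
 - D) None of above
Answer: D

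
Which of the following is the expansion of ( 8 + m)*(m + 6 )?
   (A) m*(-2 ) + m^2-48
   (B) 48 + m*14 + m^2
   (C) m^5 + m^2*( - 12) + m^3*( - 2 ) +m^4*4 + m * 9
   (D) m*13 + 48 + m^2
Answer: B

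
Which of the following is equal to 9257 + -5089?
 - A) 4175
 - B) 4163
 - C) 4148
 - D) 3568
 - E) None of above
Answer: E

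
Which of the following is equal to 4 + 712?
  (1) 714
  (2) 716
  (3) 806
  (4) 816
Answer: 2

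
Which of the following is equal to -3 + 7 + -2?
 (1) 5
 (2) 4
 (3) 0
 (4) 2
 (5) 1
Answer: 4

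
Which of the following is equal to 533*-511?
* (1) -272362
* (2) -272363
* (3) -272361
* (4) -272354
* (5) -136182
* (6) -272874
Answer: 2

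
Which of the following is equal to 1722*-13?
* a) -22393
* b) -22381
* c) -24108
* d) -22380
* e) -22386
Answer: e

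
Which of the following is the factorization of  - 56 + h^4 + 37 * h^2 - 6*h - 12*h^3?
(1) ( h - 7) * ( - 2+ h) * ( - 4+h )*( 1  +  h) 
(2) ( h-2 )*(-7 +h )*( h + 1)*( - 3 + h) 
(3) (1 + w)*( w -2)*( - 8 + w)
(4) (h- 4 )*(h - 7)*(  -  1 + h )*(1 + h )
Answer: 1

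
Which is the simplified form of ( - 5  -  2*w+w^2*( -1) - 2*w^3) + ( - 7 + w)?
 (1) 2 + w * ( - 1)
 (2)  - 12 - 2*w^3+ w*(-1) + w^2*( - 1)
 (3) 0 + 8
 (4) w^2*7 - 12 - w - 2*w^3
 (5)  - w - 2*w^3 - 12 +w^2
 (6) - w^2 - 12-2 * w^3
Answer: 2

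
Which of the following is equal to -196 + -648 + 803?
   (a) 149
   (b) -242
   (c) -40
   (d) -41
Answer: d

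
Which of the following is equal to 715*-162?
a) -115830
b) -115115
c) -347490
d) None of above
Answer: a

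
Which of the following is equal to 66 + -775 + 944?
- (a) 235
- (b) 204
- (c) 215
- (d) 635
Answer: a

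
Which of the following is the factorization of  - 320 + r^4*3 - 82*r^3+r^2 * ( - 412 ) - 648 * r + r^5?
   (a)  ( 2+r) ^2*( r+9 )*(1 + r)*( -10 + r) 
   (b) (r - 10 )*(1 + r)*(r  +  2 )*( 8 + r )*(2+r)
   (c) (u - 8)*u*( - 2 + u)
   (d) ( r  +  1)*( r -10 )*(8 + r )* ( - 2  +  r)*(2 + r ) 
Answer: b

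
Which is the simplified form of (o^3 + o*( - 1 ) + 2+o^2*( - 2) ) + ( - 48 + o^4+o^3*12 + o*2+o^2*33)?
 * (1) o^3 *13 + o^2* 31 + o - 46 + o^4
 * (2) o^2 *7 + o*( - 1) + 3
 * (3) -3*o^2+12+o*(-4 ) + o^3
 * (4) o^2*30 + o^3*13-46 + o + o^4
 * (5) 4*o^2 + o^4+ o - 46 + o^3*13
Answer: 1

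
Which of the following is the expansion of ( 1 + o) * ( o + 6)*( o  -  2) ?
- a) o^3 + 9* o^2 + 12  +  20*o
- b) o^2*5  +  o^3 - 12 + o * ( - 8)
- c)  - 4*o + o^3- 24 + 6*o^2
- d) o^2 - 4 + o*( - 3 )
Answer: b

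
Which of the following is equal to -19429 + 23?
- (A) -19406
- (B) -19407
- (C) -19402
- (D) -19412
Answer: A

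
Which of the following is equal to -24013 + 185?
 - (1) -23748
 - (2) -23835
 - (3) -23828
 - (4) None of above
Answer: 3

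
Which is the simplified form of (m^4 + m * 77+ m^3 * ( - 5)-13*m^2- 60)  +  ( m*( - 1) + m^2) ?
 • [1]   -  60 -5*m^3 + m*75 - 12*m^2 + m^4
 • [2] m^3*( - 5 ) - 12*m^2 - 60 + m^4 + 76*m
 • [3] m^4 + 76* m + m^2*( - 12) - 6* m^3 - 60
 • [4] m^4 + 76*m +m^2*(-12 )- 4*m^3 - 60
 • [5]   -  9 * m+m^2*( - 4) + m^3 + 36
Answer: 2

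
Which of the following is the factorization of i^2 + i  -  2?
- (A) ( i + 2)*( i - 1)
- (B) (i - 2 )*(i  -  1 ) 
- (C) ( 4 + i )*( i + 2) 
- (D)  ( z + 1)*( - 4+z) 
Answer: A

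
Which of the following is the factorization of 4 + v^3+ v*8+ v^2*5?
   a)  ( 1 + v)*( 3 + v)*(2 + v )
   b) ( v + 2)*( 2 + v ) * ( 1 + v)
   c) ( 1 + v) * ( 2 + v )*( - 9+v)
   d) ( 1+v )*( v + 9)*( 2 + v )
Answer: b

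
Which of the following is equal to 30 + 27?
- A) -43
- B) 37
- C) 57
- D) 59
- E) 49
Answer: C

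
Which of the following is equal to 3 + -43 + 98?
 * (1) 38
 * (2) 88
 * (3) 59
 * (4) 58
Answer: 4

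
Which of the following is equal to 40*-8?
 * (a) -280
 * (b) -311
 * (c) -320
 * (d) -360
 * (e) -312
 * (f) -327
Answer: c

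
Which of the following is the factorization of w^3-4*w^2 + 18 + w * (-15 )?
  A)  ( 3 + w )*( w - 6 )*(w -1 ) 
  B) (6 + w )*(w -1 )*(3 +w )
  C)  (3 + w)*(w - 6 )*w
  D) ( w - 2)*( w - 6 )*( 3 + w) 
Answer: A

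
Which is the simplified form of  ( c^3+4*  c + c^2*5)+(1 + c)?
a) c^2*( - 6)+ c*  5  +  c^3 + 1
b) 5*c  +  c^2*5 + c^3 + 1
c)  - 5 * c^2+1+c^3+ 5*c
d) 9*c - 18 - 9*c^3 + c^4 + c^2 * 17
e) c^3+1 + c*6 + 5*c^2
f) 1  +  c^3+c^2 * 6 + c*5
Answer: b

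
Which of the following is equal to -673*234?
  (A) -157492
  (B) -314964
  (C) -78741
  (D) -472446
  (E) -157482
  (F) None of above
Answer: E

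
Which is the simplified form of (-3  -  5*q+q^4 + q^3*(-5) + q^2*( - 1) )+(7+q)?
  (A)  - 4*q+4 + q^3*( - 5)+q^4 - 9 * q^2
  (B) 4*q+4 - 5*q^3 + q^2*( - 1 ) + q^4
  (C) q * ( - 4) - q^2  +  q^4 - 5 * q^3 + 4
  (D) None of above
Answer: C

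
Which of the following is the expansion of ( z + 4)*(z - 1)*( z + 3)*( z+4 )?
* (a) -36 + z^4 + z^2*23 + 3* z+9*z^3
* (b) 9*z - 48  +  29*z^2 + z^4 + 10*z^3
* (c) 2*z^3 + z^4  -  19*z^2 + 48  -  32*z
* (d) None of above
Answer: d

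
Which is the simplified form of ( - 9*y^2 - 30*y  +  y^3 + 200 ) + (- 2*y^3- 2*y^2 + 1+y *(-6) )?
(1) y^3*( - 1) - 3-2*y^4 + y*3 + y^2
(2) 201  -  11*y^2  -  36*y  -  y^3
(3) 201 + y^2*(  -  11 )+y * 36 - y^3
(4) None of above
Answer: 2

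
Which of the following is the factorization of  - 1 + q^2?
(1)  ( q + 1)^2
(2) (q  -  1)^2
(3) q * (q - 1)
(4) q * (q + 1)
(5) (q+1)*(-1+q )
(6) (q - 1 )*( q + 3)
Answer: 5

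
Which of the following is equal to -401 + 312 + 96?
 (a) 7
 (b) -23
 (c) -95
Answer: a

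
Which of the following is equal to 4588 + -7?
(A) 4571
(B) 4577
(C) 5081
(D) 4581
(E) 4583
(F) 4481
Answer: D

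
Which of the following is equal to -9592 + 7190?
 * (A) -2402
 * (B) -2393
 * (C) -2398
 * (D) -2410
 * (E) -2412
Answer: A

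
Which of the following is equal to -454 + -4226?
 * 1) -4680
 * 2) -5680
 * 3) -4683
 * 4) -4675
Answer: 1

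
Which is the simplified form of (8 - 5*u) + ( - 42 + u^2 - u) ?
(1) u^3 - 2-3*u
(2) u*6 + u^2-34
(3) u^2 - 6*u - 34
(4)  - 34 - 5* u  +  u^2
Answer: 3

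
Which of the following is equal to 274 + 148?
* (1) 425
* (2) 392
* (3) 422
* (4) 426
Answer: 3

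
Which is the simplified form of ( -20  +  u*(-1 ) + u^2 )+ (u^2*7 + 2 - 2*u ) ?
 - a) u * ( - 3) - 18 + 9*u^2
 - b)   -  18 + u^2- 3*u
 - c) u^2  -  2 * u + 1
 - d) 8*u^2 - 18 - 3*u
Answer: d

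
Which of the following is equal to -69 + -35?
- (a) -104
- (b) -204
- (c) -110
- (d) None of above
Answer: a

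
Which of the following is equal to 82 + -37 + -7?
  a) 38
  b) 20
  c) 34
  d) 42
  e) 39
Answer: a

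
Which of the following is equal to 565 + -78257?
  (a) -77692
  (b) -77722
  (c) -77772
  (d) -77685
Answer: a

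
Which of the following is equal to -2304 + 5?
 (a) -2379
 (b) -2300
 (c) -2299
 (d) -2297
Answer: c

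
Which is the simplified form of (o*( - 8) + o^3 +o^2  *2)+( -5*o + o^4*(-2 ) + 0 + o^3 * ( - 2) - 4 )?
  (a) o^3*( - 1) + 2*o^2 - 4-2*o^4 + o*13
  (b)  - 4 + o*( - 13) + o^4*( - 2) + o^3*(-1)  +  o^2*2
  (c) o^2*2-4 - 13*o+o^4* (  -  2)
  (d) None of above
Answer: b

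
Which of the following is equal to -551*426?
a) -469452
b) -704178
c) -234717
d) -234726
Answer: d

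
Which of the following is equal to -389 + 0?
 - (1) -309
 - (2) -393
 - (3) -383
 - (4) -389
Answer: 4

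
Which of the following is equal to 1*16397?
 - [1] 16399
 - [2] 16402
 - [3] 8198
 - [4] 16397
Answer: 4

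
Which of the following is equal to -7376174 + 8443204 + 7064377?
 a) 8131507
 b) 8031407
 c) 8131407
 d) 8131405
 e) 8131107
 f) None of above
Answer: c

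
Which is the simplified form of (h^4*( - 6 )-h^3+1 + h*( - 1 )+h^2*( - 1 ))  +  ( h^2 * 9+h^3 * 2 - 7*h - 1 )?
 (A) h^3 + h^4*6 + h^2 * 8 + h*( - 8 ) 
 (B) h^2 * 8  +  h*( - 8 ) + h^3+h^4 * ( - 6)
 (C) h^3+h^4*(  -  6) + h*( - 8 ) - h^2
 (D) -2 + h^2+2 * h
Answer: B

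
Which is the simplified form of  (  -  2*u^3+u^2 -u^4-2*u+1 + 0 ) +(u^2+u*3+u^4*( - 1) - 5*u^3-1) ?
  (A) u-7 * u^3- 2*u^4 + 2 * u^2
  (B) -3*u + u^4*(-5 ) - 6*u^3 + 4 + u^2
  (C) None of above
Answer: A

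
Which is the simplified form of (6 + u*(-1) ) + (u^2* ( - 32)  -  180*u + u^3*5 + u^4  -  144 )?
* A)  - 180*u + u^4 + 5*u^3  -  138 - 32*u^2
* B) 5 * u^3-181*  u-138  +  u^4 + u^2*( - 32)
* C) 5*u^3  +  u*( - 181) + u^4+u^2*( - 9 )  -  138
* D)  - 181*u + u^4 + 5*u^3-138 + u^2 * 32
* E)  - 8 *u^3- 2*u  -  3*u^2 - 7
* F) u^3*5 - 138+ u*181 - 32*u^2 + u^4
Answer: B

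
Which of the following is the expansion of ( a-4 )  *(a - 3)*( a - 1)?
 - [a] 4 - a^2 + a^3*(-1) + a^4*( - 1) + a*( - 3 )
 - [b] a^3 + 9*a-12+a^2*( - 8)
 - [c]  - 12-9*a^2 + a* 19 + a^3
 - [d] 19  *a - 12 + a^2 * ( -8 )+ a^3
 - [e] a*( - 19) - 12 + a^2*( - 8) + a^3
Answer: d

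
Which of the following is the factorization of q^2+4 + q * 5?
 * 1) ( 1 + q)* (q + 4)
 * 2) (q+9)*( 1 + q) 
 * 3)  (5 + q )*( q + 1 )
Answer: 1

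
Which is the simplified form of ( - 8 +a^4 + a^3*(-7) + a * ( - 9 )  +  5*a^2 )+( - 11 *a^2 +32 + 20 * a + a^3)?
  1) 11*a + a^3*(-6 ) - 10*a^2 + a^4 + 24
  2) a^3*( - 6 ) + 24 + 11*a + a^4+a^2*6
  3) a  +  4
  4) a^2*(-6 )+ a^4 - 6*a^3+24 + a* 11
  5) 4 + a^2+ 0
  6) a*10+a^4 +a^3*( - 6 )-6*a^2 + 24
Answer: 4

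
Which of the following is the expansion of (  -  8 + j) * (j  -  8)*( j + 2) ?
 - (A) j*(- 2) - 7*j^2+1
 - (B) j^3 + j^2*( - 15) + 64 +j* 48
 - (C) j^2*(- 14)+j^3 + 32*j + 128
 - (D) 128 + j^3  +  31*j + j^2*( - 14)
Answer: C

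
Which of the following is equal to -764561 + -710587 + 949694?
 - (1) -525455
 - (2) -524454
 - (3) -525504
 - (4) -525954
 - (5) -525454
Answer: 5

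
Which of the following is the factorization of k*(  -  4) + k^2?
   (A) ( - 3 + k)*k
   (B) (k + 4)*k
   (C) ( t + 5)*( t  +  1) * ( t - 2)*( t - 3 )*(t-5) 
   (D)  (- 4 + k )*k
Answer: D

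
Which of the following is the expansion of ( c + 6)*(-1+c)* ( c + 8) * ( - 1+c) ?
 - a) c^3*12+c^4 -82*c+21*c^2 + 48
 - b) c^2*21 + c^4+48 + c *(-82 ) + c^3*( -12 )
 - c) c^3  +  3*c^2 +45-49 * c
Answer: a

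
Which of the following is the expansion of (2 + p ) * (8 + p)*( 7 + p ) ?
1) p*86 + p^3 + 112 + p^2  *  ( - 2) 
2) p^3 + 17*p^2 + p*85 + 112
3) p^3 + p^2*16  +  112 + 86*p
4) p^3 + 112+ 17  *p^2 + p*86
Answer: 4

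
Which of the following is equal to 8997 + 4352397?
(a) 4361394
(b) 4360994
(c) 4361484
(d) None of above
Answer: a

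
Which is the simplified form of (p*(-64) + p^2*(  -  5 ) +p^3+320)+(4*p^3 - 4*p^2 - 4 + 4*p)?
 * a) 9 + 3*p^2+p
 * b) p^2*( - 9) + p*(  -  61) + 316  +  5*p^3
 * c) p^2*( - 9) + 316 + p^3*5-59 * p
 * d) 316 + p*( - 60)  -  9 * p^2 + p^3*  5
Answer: d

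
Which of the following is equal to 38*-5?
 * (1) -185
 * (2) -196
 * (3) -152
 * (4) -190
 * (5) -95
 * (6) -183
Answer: 4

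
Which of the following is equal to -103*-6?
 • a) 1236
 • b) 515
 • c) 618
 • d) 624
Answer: c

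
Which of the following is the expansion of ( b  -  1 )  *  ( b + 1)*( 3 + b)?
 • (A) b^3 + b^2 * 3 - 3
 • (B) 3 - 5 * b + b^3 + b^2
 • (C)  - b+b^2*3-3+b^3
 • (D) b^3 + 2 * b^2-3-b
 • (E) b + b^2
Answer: C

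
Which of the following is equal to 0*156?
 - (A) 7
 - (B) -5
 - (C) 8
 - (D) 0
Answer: D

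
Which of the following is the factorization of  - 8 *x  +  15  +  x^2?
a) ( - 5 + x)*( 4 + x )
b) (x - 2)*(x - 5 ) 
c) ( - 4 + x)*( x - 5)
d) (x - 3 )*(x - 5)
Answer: d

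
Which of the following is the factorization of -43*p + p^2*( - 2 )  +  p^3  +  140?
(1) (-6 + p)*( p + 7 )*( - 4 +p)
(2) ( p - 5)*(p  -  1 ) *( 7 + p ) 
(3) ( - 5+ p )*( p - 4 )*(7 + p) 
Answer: 3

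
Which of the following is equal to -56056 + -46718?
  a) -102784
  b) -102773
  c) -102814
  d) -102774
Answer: d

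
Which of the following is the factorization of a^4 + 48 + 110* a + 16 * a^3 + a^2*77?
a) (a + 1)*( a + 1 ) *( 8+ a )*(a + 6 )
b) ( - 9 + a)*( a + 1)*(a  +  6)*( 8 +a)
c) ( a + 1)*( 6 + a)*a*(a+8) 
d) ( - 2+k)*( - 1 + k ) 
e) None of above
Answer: a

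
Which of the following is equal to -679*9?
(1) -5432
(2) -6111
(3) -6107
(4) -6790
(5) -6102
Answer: 2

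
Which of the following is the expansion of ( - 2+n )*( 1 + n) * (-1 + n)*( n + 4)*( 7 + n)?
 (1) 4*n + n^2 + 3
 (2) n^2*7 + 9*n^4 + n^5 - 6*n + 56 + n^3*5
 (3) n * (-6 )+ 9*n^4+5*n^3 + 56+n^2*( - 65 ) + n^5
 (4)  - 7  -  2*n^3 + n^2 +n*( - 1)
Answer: 3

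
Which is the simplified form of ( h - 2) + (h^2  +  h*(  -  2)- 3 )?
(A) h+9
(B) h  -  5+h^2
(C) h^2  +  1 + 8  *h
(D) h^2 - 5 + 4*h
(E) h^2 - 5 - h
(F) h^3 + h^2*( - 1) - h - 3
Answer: E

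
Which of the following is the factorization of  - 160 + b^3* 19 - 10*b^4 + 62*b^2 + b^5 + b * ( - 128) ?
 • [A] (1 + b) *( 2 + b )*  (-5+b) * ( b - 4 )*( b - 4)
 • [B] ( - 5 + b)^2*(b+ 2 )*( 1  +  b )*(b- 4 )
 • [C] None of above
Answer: A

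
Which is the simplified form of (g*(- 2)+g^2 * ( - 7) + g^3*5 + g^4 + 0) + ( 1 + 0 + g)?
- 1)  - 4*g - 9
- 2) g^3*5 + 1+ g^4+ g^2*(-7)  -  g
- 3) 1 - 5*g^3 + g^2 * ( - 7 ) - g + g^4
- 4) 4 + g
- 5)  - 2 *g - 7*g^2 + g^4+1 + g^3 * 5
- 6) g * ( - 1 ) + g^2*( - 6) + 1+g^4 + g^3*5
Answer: 2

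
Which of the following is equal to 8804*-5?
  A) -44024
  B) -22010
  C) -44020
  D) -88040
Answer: C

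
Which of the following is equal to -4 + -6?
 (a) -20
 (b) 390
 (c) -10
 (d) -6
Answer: c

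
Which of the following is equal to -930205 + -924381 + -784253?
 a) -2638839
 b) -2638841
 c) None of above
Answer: a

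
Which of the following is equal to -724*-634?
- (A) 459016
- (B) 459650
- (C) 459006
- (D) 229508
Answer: A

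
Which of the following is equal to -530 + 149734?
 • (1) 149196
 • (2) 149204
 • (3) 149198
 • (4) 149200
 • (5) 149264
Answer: 2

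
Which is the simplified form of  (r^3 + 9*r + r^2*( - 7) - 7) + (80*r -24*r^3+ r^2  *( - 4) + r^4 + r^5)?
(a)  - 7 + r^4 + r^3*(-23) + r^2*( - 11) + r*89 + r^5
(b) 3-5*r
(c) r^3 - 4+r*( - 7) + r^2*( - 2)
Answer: a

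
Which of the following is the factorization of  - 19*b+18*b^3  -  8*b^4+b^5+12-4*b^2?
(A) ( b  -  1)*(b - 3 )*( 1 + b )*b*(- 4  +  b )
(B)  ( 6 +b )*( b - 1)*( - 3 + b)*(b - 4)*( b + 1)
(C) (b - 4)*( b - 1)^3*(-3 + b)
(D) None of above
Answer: D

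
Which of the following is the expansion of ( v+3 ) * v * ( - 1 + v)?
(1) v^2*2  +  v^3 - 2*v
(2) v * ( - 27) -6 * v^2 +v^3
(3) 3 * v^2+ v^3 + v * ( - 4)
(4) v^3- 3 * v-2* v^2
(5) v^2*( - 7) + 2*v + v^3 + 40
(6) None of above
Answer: 6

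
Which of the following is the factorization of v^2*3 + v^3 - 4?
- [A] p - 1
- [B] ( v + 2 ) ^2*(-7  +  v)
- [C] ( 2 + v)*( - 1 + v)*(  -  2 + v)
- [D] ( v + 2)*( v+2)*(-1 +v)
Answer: D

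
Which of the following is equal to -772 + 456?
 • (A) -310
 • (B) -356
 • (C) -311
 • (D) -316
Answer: D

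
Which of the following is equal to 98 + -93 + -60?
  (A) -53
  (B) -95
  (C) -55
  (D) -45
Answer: C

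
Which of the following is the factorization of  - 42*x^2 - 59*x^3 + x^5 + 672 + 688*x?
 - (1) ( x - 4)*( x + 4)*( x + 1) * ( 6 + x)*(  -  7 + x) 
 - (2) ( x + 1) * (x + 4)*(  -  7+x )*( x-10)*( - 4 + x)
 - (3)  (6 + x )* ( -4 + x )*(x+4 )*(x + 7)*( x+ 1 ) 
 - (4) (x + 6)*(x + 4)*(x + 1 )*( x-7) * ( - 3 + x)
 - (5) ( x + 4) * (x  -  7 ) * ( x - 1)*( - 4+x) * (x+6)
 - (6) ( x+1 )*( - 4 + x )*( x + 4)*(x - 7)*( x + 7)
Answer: 1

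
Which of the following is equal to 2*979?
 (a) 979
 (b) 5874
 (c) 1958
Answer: c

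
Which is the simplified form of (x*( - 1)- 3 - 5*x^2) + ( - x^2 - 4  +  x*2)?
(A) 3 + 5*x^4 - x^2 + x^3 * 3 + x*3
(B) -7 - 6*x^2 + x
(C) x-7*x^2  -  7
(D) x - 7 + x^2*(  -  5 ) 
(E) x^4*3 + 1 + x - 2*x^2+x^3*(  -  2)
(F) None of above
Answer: B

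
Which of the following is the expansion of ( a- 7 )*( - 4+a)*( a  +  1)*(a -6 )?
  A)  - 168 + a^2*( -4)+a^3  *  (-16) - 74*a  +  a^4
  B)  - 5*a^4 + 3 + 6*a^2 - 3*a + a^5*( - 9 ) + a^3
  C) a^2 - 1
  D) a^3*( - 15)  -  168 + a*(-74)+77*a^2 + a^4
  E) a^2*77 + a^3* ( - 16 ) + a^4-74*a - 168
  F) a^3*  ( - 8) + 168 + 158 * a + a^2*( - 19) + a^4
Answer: E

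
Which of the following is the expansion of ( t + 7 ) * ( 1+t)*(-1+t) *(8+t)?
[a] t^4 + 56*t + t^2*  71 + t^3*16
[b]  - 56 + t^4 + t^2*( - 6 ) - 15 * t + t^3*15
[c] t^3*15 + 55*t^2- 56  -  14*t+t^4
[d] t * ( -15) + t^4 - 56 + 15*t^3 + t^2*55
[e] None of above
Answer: d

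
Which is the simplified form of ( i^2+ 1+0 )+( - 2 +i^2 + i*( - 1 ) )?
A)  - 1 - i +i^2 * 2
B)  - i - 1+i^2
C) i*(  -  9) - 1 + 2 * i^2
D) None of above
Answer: A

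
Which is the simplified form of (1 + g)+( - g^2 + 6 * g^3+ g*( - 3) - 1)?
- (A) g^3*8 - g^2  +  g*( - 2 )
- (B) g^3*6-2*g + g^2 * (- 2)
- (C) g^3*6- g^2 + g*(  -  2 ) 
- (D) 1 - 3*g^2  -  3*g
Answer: C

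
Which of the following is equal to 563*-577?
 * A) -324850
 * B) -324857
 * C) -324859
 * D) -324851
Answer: D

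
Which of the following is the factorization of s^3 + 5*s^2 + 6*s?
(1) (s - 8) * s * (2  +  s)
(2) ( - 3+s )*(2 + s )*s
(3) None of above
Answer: 3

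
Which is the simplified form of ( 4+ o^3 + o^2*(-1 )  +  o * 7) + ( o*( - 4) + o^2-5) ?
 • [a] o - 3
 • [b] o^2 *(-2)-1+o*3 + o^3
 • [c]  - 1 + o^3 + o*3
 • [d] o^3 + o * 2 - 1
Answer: c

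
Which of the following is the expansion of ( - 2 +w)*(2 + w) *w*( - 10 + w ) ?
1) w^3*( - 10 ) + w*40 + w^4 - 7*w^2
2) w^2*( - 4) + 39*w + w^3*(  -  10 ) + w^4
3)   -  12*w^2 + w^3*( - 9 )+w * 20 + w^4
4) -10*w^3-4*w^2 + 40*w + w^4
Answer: 4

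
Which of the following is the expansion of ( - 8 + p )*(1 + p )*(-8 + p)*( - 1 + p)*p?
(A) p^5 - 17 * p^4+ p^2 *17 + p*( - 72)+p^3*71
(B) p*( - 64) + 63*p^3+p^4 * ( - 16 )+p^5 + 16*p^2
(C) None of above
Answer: B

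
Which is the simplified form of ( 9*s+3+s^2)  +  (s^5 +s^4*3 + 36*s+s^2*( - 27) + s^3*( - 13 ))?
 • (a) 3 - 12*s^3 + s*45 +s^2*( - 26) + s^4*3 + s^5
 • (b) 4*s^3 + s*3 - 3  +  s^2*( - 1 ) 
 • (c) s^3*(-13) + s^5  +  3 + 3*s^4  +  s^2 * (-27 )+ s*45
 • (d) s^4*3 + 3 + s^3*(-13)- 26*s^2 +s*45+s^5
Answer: d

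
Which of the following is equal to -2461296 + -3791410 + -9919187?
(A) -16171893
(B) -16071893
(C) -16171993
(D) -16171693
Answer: A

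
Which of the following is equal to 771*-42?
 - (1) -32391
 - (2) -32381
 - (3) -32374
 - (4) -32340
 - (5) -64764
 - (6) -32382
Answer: 6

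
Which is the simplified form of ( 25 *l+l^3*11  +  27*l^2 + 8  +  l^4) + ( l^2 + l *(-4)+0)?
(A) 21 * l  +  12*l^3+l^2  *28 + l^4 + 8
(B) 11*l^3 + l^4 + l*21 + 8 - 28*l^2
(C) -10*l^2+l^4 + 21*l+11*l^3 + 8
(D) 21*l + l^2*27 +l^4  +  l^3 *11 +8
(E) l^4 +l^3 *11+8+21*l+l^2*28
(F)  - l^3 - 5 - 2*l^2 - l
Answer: E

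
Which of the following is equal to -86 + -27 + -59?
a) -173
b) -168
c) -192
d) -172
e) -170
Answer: d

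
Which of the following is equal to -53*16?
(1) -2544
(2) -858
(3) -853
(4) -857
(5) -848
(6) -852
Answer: 5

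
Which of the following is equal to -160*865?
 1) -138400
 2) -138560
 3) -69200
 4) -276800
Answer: 1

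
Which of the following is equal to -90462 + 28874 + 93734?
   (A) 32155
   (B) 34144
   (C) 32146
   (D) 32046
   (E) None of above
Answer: C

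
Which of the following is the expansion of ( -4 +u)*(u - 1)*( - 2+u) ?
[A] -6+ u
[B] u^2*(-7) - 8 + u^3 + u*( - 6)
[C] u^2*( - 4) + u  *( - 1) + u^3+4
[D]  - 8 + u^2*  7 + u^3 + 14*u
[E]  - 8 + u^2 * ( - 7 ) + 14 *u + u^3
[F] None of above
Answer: E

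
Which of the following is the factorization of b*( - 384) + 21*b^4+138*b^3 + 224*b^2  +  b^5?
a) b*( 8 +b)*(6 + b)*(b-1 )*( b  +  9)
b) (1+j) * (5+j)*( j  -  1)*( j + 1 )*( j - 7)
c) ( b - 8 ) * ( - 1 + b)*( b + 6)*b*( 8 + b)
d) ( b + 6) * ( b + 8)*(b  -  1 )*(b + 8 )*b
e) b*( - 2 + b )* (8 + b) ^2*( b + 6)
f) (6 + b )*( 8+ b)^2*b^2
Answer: d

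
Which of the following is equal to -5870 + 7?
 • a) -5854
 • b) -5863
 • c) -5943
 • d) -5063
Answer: b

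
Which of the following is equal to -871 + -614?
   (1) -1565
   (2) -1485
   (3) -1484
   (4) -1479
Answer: 2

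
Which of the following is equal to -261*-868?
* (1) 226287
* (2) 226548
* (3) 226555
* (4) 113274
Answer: 2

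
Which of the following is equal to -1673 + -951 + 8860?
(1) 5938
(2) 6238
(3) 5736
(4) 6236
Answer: 4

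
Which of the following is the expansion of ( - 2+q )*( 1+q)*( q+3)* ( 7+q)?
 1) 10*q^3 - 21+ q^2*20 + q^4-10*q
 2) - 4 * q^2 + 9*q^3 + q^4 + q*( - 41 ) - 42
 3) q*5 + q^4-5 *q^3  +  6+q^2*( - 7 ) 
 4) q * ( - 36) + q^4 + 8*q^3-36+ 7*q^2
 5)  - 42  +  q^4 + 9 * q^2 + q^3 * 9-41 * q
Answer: 5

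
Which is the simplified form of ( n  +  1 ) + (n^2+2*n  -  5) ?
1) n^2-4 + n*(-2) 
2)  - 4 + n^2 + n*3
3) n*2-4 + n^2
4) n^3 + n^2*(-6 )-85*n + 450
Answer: 2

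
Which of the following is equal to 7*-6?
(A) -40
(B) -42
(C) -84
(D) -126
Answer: B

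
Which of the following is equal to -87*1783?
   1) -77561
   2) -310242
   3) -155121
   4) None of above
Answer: 3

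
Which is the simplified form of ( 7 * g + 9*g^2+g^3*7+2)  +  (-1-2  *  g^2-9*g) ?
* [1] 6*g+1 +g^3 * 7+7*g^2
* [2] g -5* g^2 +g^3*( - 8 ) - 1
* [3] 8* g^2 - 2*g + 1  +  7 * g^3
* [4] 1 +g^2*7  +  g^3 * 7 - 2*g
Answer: 4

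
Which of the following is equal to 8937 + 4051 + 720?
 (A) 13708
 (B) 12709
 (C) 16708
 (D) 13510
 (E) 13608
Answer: A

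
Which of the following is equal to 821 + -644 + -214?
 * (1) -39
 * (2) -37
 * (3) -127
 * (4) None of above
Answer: 2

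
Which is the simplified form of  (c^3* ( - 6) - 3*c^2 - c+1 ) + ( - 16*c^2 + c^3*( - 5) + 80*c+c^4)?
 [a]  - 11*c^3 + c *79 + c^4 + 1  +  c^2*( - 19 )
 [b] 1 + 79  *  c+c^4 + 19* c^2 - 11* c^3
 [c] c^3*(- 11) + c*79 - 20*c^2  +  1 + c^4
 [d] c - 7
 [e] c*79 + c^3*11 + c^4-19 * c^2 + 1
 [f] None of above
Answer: a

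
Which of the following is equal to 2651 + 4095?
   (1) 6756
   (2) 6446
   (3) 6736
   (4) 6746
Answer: 4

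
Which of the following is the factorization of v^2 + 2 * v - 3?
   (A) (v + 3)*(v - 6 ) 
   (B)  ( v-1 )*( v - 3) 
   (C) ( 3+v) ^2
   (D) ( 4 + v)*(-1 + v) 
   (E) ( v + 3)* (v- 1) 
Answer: E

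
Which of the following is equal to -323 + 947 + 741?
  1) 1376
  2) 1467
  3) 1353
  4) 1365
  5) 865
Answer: 4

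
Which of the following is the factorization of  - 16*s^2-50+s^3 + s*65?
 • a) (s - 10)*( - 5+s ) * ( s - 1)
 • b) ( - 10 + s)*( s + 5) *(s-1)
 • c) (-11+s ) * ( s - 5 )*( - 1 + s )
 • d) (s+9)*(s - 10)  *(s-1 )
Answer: a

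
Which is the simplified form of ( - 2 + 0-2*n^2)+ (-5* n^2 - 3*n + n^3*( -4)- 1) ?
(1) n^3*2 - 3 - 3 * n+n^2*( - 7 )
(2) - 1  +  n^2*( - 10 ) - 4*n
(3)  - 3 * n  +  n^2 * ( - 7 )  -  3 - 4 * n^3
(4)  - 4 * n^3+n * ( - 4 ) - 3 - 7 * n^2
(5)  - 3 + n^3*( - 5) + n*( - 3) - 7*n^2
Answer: 3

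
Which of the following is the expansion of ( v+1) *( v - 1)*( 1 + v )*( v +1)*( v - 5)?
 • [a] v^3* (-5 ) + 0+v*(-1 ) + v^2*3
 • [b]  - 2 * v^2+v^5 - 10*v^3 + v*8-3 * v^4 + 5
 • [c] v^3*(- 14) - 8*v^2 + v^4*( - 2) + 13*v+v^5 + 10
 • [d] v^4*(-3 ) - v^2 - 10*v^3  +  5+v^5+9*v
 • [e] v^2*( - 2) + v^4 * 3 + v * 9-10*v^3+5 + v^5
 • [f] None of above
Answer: f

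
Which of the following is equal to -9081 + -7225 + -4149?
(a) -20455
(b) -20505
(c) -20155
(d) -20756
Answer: a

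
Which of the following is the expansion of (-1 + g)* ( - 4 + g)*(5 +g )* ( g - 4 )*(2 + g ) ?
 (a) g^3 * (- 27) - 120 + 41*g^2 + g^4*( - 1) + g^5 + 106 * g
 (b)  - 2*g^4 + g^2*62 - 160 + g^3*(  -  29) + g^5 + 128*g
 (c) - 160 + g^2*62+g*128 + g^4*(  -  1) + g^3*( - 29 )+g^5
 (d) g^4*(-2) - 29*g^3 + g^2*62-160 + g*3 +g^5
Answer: b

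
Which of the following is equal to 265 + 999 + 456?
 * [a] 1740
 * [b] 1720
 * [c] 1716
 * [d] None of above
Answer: b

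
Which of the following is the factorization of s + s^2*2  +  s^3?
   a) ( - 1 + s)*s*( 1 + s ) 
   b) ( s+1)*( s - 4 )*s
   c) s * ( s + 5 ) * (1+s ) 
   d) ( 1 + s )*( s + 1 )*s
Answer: d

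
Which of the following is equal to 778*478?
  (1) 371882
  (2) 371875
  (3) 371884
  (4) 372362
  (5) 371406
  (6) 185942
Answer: 3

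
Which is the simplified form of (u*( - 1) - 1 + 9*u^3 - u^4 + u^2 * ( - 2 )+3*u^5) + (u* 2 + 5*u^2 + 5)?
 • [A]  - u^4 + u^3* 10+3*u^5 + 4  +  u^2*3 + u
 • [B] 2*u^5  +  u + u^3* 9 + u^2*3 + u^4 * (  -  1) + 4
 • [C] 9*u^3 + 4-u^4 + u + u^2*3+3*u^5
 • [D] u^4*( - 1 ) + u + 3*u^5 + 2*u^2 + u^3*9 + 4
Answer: C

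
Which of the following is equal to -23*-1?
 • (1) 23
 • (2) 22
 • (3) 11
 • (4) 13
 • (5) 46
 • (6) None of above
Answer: 1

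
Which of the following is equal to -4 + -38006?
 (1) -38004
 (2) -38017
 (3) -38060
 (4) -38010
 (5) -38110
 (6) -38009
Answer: 4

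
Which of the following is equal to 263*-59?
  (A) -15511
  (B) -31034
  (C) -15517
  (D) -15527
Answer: C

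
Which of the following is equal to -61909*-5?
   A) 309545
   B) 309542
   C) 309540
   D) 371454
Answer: A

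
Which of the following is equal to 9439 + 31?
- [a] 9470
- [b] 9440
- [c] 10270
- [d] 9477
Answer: a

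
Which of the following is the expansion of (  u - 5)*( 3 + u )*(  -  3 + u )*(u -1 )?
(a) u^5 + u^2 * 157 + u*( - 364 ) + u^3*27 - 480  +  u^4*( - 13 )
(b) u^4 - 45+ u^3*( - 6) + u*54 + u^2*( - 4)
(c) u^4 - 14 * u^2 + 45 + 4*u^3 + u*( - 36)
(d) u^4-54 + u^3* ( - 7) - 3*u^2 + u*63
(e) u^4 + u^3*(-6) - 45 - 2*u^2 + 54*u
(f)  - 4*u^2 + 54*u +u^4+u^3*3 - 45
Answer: b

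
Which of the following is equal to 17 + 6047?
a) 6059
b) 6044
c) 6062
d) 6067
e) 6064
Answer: e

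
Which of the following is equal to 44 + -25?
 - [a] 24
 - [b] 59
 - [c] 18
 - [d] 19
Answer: d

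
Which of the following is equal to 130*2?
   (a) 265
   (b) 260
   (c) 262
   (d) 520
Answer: b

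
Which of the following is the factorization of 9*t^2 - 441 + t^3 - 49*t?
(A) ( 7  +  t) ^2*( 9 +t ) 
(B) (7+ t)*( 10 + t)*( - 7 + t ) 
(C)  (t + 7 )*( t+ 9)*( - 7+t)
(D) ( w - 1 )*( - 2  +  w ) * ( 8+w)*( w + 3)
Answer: C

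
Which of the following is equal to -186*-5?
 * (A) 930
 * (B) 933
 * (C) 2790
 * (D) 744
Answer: A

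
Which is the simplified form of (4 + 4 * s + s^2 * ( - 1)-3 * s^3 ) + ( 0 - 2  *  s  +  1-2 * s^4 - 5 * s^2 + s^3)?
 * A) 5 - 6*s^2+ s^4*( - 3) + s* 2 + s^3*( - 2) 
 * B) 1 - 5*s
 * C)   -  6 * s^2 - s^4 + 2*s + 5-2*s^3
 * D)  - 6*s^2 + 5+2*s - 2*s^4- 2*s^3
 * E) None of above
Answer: D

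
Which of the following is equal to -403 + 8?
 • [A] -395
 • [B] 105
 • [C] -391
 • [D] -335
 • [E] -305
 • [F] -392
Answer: A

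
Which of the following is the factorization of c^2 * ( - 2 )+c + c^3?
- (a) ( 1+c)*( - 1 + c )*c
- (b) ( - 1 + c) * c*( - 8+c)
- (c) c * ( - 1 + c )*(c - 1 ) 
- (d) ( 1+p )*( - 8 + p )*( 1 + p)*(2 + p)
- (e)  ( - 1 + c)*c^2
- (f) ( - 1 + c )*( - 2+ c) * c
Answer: c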